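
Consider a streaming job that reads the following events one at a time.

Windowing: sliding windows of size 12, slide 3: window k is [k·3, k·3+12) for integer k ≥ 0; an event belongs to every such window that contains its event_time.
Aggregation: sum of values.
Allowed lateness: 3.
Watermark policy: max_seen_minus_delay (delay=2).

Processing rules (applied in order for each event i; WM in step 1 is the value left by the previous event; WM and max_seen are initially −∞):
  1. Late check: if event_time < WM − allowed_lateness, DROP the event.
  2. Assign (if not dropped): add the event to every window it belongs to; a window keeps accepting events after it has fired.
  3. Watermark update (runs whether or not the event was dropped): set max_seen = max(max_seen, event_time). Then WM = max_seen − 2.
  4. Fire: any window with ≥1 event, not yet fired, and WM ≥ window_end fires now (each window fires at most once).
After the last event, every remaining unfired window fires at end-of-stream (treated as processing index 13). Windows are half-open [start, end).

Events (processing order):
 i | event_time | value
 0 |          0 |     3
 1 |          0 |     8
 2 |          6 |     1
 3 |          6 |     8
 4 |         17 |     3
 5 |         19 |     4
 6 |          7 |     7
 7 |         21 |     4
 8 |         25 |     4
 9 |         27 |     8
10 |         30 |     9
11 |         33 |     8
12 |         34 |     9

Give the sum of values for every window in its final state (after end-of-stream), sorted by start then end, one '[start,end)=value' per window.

i=0 t=0 v=3: → [0,12); WM=-2
i=1 t=0 v=8: → [0,12); WM=-2
i=2 t=6 v=1: → [6,18),[3,15),[0,12); WM=4
i=3 t=6 v=8: → [6,18),[3,15),[0,12); WM=4
i=4 t=17 v=3: → [15,27),[12,24),[9,21),[6,18); WM=15; [0,12) fires=20 [3,15) fires=9
i=5 t=19 v=4: → [18,30),[15,27),[12,24),[9,21); WM=17
i=6 t=7 v=7: DROP (t<17-3); WM=17
i=7 t=21 v=4: → [21,33),[18,30),[15,27),[12,24); WM=19; [6,18) fires=12
i=8 t=25 v=4: → [24,36),[21,33),[18,30),[15,27); WM=23; [9,21) fires=7
i=9 t=27 v=8: → [27,39),[24,36),[21,33),[18,30); WM=25; [12,24) fires=11
i=10 t=30 v=9: → [30,42),[27,39),[24,36),[21,33); WM=28; [15,27) fires=15
i=11 t=33 v=8: → [33,45),[30,42),[27,39),[24,36); WM=31; [18,30) fires=20
i=12 t=34 v=9: → [33,45),[30,42),[27,39),[24,36); WM=32

[0,12)=20 [3,15)=9 [6,18)=12 [9,21)=7 [12,24)=11 [15,27)=15 [18,30)=20 [21,33)=25 [24,36)=38 [27,39)=34 [30,42)=26 [33,45)=17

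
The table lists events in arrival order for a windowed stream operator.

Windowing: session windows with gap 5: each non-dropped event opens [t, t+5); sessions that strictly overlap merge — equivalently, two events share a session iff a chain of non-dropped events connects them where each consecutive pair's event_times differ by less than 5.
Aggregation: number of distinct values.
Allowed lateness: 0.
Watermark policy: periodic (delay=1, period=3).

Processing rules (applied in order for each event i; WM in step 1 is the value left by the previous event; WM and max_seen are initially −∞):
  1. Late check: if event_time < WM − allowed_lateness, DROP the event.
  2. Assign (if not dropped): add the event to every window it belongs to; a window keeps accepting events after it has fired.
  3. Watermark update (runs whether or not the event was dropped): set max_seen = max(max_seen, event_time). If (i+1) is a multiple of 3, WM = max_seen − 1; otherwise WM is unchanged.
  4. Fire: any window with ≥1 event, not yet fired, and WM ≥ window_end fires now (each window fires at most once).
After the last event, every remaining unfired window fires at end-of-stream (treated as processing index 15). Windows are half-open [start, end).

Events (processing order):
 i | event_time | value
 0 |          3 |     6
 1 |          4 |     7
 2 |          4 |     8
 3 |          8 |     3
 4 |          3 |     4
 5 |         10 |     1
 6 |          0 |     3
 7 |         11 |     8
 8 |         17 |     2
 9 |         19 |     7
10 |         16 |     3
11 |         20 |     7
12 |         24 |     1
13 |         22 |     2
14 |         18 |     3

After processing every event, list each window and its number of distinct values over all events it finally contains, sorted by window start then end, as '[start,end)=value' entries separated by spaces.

[3,16)=6 [16,29)=4

i=0 t=3 v=6: → [3,8); WM=−∞
i=1 t=4 v=7: → [3,9); WM=−∞
i=2 t=4 v=8: → [3,9); WM=3
i=3 t=8 v=3: → [3,13); WM=3
i=4 t=3 v=4: → [3,13); WM=3
i=5 t=10 v=1: → [3,15); WM=9
i=6 t=0 v=3: DROP (t<9-0); WM=9
i=7 t=11 v=8: → [3,16); WM=9
i=8 t=17 v=2: → [17,22); WM=16
i=9 t=19 v=7: → [17,24); WM=16
i=10 t=16 v=3: → [16,24); WM=16
i=11 t=20 v=7: → [16,25); WM=19
i=12 t=24 v=1: → [16,29); WM=19
i=13 t=22 v=2: → [16,29); WM=19
i=14 t=18 v=3: DROP (t<19-0); WM=23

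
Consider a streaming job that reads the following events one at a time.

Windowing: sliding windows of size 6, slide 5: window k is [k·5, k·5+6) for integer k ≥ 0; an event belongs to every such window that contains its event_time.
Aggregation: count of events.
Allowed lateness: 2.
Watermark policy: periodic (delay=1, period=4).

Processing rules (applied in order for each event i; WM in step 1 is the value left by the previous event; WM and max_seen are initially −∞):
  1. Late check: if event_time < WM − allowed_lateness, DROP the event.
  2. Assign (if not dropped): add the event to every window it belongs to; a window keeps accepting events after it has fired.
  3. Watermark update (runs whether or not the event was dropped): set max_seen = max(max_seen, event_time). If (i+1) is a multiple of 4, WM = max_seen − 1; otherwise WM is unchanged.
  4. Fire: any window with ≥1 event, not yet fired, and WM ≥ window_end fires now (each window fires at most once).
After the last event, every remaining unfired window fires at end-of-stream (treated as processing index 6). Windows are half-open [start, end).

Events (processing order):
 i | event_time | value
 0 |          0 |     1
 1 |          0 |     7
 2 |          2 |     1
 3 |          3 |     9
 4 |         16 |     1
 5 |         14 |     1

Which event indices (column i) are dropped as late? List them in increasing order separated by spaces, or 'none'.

none

i=0 t=0 v=1: → [0,6); WM=−∞
i=1 t=0 v=7: → [0,6); WM=−∞
i=2 t=2 v=1: → [0,6); WM=−∞
i=3 t=3 v=9: → [0,6); WM=2
i=4 t=16 v=1: → [15,21); WM=2
i=5 t=14 v=1: → [10,16); WM=2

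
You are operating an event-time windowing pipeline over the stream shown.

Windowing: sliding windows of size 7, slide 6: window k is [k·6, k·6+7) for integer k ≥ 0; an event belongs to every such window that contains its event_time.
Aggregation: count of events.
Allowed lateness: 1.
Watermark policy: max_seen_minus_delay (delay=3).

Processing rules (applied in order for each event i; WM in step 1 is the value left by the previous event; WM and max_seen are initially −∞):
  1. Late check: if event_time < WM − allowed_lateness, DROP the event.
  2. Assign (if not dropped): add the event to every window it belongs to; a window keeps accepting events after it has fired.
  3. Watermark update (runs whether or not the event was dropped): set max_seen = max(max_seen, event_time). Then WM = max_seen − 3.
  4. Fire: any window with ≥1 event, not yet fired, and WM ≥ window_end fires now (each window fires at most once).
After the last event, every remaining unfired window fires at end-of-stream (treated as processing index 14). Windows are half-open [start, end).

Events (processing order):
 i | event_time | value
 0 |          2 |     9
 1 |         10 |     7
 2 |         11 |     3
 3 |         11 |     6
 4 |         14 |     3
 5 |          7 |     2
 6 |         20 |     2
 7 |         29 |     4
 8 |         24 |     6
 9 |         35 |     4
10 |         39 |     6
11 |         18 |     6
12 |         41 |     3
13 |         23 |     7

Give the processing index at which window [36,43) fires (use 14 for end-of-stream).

14

i=0 t=2 v=9: → [0,7); WM=-1
i=1 t=10 v=7: → [6,13); WM=7; [0,7) fires=1
i=2 t=11 v=3: → [6,13); WM=8
i=3 t=11 v=6: → [6,13); WM=8
i=4 t=14 v=3: → [12,19); WM=11
i=5 t=7 v=2: DROP (t<11-1); WM=11
i=6 t=20 v=2: → [18,25); WM=17; [6,13) fires=3
i=7 t=29 v=4: → [24,31); WM=26; [12,19) fires=1 [18,25) fires=1
i=8 t=24 v=6: DROP (t<26-1); WM=26
i=9 t=35 v=4: → [30,37); WM=32; [24,31) fires=1
i=10 t=39 v=6: → [36,43); WM=36
i=11 t=18 v=6: DROP (t<36-1); WM=36
i=12 t=41 v=3: → [36,43); WM=38; [30,37) fires=1
i=13 t=23 v=7: DROP (t<38-1); WM=38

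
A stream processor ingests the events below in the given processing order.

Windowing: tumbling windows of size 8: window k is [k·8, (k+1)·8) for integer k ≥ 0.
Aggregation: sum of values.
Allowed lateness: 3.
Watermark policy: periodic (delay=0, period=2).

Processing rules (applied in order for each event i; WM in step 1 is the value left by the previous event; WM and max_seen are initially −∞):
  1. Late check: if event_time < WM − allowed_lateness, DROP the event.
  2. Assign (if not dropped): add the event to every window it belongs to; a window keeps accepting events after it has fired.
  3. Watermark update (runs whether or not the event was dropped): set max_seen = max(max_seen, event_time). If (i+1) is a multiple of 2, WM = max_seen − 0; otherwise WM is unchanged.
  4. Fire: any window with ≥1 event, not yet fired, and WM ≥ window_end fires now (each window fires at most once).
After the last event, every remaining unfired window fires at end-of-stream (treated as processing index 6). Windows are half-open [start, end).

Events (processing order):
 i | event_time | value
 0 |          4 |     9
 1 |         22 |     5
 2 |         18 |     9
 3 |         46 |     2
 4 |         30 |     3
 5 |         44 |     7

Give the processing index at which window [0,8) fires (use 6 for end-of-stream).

i=0 t=4 v=9: → [0,8); WM=−∞
i=1 t=22 v=5: → [16,24); WM=22; [0,8) fires=9
i=2 t=18 v=9: DROP (t<22-3); WM=22
i=3 t=46 v=2: → [40,48); WM=46; [16,24) fires=5
i=4 t=30 v=3: DROP (t<46-3); WM=46
i=5 t=44 v=7: → [40,48); WM=46

1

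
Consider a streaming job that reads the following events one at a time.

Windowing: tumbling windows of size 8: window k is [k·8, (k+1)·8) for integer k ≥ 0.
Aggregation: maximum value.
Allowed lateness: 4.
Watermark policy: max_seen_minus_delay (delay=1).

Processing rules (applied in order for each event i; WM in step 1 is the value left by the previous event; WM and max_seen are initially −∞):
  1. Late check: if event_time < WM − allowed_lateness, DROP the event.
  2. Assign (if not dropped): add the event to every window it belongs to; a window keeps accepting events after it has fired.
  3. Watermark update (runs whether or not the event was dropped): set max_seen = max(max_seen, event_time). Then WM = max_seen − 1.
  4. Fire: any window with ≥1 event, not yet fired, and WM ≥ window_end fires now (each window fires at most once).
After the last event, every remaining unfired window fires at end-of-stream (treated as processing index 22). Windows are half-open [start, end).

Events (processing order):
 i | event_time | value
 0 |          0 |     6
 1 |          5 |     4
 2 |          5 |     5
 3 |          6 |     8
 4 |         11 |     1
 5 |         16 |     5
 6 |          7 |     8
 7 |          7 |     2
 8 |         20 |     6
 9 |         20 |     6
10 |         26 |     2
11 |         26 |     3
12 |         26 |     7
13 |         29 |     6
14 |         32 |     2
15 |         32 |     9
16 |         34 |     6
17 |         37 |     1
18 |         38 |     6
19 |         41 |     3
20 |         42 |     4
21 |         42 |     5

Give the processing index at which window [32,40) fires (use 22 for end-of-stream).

19

i=0 t=0 v=6: → [0,8); WM=-1
i=1 t=5 v=4: → [0,8); WM=4
i=2 t=5 v=5: → [0,8); WM=4
i=3 t=6 v=8: → [0,8); WM=5
i=4 t=11 v=1: → [8,16); WM=10; [0,8) fires=8
i=5 t=16 v=5: → [16,24); WM=15
i=6 t=7 v=8: DROP (t<15-4); WM=15
i=7 t=7 v=2: DROP (t<15-4); WM=15
i=8 t=20 v=6: → [16,24); WM=19; [8,16) fires=1
i=9 t=20 v=6: → [16,24); WM=19
i=10 t=26 v=2: → [24,32); WM=25; [16,24) fires=6
i=11 t=26 v=3: → [24,32); WM=25
i=12 t=26 v=7: → [24,32); WM=25
i=13 t=29 v=6: → [24,32); WM=28
i=14 t=32 v=2: → [32,40); WM=31
i=15 t=32 v=9: → [32,40); WM=31
i=16 t=34 v=6: → [32,40); WM=33; [24,32) fires=7
i=17 t=37 v=1: → [32,40); WM=36
i=18 t=38 v=6: → [32,40); WM=37
i=19 t=41 v=3: → [40,48); WM=40; [32,40) fires=9
i=20 t=42 v=4: → [40,48); WM=41
i=21 t=42 v=5: → [40,48); WM=41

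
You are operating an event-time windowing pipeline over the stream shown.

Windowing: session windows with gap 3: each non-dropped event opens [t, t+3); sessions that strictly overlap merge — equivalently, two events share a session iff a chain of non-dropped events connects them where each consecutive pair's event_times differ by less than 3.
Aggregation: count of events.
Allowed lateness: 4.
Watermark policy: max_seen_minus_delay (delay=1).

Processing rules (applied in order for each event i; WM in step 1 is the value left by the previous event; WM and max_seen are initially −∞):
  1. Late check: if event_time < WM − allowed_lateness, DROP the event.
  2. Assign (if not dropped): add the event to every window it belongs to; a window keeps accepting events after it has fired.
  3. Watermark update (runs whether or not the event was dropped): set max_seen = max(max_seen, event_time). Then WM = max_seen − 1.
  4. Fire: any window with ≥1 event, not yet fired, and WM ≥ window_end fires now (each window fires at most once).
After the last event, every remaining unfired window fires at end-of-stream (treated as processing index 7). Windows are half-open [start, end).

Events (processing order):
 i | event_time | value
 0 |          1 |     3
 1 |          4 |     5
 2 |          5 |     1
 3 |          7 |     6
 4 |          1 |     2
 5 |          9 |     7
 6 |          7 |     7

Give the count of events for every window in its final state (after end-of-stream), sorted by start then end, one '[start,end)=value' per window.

i=0 t=1 v=3: → [1,4); WM=0
i=1 t=4 v=5: → [4,7); WM=3
i=2 t=5 v=1: → [4,8); WM=4
i=3 t=7 v=6: → [4,10); WM=6
i=4 t=1 v=2: DROP (t<6-4); WM=6
i=5 t=9 v=7: → [4,12); WM=8
i=6 t=7 v=7: → [4,12); WM=8

[1,4)=1 [4,12)=5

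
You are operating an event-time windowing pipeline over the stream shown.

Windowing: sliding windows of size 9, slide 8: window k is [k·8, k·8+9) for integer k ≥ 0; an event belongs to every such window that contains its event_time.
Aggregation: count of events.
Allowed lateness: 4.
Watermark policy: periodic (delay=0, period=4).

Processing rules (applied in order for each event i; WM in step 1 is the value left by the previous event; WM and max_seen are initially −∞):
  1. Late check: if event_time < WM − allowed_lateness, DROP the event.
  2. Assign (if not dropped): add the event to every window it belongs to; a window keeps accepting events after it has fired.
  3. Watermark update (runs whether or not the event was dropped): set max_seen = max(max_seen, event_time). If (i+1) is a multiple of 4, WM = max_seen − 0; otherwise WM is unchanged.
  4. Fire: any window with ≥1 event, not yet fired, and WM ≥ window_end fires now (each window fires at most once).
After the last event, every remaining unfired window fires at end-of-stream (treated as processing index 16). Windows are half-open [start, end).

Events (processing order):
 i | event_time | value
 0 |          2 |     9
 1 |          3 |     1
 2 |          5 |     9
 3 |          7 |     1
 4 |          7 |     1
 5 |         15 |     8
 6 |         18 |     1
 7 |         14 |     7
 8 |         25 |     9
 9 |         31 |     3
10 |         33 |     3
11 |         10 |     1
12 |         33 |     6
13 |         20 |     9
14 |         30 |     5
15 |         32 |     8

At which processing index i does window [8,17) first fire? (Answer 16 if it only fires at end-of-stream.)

i=0 t=2 v=9: → [0,9); WM=−∞
i=1 t=3 v=1: → [0,9); WM=−∞
i=2 t=5 v=9: → [0,9); WM=−∞
i=3 t=7 v=1: → [0,9); WM=7
i=4 t=7 v=1: → [0,9); WM=7
i=5 t=15 v=8: → [8,17); WM=7
i=6 t=18 v=1: → [16,25); WM=7
i=7 t=14 v=7: → [8,17); WM=18; [0,9) fires=5 [8,17) fires=2
i=8 t=25 v=9: → [24,33); WM=18
i=9 t=31 v=3: → [24,33); WM=18
i=10 t=33 v=3: → [32,41); WM=18
i=11 t=10 v=1: DROP (t<18-4); WM=33; [16,25) fires=1 [24,33) fires=2
i=12 t=33 v=6: → [32,41); WM=33
i=13 t=20 v=9: DROP (t<33-4); WM=33
i=14 t=30 v=5: → [24,33); WM=33
i=15 t=32 v=8: → [32,41),[24,33); WM=33

7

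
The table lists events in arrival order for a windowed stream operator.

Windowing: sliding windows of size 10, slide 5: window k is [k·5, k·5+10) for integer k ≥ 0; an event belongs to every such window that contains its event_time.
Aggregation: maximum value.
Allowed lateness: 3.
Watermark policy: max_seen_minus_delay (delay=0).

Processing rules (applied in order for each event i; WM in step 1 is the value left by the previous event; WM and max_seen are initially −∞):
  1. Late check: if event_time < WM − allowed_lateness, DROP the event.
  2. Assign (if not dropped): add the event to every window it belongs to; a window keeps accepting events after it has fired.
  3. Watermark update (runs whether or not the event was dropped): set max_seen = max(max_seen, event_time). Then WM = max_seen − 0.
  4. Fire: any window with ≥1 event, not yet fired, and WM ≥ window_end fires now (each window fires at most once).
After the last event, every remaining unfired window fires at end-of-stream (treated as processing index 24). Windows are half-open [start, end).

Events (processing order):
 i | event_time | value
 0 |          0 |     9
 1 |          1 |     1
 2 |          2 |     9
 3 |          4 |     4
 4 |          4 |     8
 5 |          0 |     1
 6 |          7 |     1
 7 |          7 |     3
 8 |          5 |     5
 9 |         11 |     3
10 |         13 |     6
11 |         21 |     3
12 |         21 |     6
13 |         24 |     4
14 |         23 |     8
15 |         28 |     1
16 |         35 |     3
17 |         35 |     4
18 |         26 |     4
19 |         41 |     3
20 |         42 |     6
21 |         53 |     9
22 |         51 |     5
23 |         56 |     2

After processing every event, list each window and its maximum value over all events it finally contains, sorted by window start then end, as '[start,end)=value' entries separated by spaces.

i=0 t=0 v=9: → [0,10); WM=0
i=1 t=1 v=1: → [0,10); WM=1
i=2 t=2 v=9: → [0,10); WM=2
i=3 t=4 v=4: → [0,10); WM=4
i=4 t=4 v=8: → [0,10); WM=4
i=5 t=0 v=1: DROP (t<4-3); WM=4
i=6 t=7 v=1: → [5,15),[0,10); WM=7
i=7 t=7 v=3: → [5,15),[0,10); WM=7
i=8 t=5 v=5: → [5,15),[0,10); WM=7
i=9 t=11 v=3: → [10,20),[5,15); WM=11; [0,10) fires=9
i=10 t=13 v=6: → [10,20),[5,15); WM=13
i=11 t=21 v=3: → [20,30),[15,25); WM=21; [5,15) fires=6 [10,20) fires=6
i=12 t=21 v=6: → [20,30),[15,25); WM=21
i=13 t=24 v=4: → [20,30),[15,25); WM=24
i=14 t=23 v=8: → [20,30),[15,25); WM=24
i=15 t=28 v=1: → [25,35),[20,30); WM=28; [15,25) fires=8
i=16 t=35 v=3: → [35,45),[30,40); WM=35; [20,30) fires=8 [25,35) fires=1
i=17 t=35 v=4: → [35,45),[30,40); WM=35
i=18 t=26 v=4: DROP (t<35-3); WM=35
i=19 t=41 v=3: → [40,50),[35,45); WM=41; [30,40) fires=4
i=20 t=42 v=6: → [40,50),[35,45); WM=42
i=21 t=53 v=9: → [50,60),[45,55); WM=53; [35,45) fires=6 [40,50) fires=6
i=22 t=51 v=5: → [50,60),[45,55); WM=53
i=23 t=56 v=2: → [55,65),[50,60); WM=56; [45,55) fires=9

[0,10)=9 [5,15)=6 [10,20)=6 [15,25)=8 [20,30)=8 [25,35)=1 [30,40)=4 [35,45)=6 [40,50)=6 [45,55)=9 [50,60)=9 [55,65)=2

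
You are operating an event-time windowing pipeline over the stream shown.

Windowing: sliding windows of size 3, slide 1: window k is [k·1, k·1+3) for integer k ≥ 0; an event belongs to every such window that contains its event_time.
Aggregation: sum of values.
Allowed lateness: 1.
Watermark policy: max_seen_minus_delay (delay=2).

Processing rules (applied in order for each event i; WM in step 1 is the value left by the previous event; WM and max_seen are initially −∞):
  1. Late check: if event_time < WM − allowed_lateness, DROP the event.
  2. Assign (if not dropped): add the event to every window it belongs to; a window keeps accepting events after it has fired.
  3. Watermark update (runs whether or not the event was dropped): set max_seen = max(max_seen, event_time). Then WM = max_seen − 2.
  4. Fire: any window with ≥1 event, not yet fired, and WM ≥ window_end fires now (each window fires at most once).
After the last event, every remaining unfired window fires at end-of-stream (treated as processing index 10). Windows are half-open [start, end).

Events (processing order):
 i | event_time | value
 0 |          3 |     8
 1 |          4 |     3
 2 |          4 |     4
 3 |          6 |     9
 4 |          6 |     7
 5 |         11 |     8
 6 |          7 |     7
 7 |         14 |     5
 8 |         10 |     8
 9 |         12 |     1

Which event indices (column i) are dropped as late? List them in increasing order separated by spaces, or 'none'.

i=0 t=3 v=8: → [3,6),[2,5),[1,4); WM=1
i=1 t=4 v=3: → [4,7),[3,6),[2,5); WM=2
i=2 t=4 v=4: → [4,7),[3,6),[2,5); WM=2
i=3 t=6 v=9: → [6,9),[5,8),[4,7); WM=4; [1,4) fires=8
i=4 t=6 v=7: → [6,9),[5,8),[4,7); WM=4
i=5 t=11 v=8: → [11,14),[10,13),[9,12); WM=9; [2,5) fires=15 [3,6) fires=15 [4,7) fires=23 [5,8) fires=16 [6,9) fires=16
i=6 t=7 v=7: DROP (t<9-1); WM=9
i=7 t=14 v=5: → [14,17),[13,16),[12,15); WM=12; [9,12) fires=8
i=8 t=10 v=8: DROP (t<12-1); WM=12
i=9 t=12 v=1: → [12,15),[11,14),[10,13); WM=12

6 8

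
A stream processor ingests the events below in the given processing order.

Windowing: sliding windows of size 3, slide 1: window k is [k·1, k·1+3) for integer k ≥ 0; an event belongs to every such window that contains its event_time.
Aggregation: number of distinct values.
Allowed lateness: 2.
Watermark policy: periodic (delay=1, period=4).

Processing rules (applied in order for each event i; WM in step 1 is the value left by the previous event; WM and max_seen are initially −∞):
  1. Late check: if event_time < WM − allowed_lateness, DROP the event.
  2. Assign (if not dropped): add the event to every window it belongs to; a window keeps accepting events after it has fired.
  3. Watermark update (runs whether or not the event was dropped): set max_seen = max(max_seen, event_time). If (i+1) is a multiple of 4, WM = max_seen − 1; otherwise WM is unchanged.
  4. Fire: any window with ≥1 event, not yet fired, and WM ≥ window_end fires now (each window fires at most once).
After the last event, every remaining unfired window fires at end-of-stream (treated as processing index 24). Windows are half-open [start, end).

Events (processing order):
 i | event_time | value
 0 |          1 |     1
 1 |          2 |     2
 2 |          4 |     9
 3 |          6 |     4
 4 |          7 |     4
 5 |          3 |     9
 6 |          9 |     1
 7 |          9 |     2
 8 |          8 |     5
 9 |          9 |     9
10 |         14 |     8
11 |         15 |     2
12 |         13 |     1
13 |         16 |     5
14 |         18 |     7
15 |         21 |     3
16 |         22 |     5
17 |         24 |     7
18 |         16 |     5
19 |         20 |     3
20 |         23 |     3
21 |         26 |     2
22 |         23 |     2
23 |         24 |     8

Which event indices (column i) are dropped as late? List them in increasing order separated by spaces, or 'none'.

i=0 t=1 v=1: → [1,4),[0,3); WM=−∞
i=1 t=2 v=2: → [2,5),[1,4),[0,3); WM=−∞
i=2 t=4 v=9: → [4,7),[3,6),[2,5); WM=−∞
i=3 t=6 v=4: → [6,9),[5,8),[4,7); WM=5; [0,3) fires=2 [1,4) fires=2 [2,5) fires=2
i=4 t=7 v=4: → [7,10),[6,9),[5,8); WM=5
i=5 t=3 v=9: → [3,6),[2,5),[1,4); WM=5
i=6 t=9 v=1: → [9,12),[8,11),[7,10); WM=5
i=7 t=9 v=2: → [9,12),[8,11),[7,10); WM=8; [3,6) fires=1 [4,7) fires=2 [5,8) fires=1
i=8 t=8 v=5: → [8,11),[7,10),[6,9); WM=8
i=9 t=9 v=9: → [9,12),[8,11),[7,10); WM=8
i=10 t=14 v=8: → [14,17),[13,16),[12,15); WM=8
i=11 t=15 v=2: → [15,18),[14,17),[13,16); WM=14; [6,9) fires=2 [7,10) fires=5 [8,11) fires=4 [9,12) fires=3
i=12 t=13 v=1: → [13,16),[12,15),[11,14); WM=14; [11,14) fires=1
i=13 t=16 v=5: → [16,19),[15,18),[14,17); WM=14
i=14 t=18 v=7: → [18,21),[17,20),[16,19); WM=14
i=15 t=21 v=3: → [21,24),[20,23),[19,22); WM=20; [12,15) fires=2 [13,16) fires=3 [14,17) fires=3 [15,18) fires=2 [16,19) fires=2 [17,20) fires=1
i=16 t=22 v=5: → [22,25),[21,24),[20,23); WM=20
i=17 t=24 v=7: → [24,27),[23,26),[22,25); WM=20
i=18 t=16 v=5: DROP (t<20-2); WM=20
i=19 t=20 v=3: → [20,23),[19,22),[18,21); WM=23; [18,21) fires=2 [19,22) fires=1 [20,23) fires=2
i=20 t=23 v=3: → [23,26),[22,25),[21,24); WM=23
i=21 t=26 v=2: → [26,29),[25,28),[24,27); WM=23
i=22 t=23 v=2: → [23,26),[22,25),[21,24); WM=23
i=23 t=24 v=8: → [24,27),[23,26),[22,25); WM=25; [21,24) fires=3 [22,25) fires=5

18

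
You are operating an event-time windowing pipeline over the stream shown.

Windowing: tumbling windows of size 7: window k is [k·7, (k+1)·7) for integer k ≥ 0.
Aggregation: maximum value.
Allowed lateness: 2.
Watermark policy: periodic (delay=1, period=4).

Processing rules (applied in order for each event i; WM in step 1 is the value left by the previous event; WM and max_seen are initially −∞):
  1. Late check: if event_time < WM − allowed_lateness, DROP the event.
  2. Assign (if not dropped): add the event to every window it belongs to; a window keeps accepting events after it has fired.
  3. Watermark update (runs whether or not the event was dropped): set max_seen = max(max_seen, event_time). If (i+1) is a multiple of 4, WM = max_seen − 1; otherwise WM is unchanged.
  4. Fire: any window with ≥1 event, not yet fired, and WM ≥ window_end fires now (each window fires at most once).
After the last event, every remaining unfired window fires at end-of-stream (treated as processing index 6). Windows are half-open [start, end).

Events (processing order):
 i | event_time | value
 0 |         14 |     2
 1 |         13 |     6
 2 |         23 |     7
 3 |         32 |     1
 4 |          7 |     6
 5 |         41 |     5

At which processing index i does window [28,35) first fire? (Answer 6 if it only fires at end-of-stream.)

6

i=0 t=14 v=2: → [14,21); WM=−∞
i=1 t=13 v=6: → [7,14); WM=−∞
i=2 t=23 v=7: → [21,28); WM=−∞
i=3 t=32 v=1: → [28,35); WM=31; [7,14) fires=6 [14,21) fires=2 [21,28) fires=7
i=4 t=7 v=6: DROP (t<31-2); WM=31
i=5 t=41 v=5: → [35,42); WM=31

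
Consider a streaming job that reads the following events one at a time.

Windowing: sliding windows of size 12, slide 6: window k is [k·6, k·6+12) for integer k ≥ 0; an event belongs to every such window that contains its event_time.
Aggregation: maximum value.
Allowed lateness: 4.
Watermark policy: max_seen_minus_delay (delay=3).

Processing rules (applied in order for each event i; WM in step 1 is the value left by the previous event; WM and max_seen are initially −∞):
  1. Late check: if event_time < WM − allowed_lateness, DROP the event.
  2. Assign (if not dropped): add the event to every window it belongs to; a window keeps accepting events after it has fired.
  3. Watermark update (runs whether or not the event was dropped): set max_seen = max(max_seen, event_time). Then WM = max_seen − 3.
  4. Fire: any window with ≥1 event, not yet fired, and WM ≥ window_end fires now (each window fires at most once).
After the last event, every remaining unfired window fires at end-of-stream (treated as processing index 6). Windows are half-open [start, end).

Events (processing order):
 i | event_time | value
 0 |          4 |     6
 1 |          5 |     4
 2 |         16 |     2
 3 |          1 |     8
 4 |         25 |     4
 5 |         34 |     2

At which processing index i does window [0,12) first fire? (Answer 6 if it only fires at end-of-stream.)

i=0 t=4 v=6: → [0,12); WM=1
i=1 t=5 v=4: → [0,12); WM=2
i=2 t=16 v=2: → [12,24),[6,18); WM=13; [0,12) fires=6
i=3 t=1 v=8: DROP (t<13-4); WM=13
i=4 t=25 v=4: → [24,36),[18,30); WM=22; [6,18) fires=2
i=5 t=34 v=2: → [30,42),[24,36); WM=31; [12,24) fires=2 [18,30) fires=4

2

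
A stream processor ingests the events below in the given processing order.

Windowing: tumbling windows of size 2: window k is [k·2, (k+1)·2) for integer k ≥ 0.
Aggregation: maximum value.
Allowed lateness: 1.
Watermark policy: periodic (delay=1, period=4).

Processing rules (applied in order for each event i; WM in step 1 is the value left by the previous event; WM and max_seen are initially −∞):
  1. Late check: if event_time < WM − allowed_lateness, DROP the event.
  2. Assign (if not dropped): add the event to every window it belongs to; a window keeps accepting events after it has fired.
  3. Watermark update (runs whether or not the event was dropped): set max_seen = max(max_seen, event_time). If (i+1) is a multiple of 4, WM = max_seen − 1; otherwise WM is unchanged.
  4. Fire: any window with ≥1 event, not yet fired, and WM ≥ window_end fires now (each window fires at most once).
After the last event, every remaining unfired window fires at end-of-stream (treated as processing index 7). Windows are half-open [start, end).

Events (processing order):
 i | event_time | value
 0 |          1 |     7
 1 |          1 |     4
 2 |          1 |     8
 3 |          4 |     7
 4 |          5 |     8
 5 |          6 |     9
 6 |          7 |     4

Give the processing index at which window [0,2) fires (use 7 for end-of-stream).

i=0 t=1 v=7: → [0,2); WM=−∞
i=1 t=1 v=4: → [0,2); WM=−∞
i=2 t=1 v=8: → [0,2); WM=−∞
i=3 t=4 v=7: → [4,6); WM=3; [0,2) fires=8
i=4 t=5 v=8: → [4,6); WM=3
i=5 t=6 v=9: → [6,8); WM=3
i=6 t=7 v=4: → [6,8); WM=3

3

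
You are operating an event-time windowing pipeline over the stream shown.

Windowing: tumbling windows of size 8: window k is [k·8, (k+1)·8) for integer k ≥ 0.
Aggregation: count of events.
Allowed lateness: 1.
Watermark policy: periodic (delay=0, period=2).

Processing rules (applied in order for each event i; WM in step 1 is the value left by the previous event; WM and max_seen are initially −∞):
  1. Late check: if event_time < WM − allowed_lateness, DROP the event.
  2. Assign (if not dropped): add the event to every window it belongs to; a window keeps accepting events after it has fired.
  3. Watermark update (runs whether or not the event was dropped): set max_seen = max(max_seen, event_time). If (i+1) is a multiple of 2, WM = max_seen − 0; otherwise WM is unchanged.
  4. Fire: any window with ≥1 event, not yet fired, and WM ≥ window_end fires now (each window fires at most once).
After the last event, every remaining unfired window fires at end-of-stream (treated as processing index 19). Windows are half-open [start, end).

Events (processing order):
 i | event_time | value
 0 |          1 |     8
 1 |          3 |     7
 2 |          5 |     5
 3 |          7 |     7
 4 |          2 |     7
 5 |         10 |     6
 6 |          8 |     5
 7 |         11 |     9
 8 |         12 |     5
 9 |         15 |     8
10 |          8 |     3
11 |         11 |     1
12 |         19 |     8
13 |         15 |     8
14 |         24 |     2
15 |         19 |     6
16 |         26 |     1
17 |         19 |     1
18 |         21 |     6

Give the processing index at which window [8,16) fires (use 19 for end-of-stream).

i=0 t=1 v=8: → [0,8); WM=−∞
i=1 t=3 v=7: → [0,8); WM=3
i=2 t=5 v=5: → [0,8); WM=3
i=3 t=7 v=7: → [0,8); WM=7
i=4 t=2 v=7: DROP (t<7-1); WM=7
i=5 t=10 v=6: → [8,16); WM=10; [0,8) fires=4
i=6 t=8 v=5: DROP (t<10-1); WM=10
i=7 t=11 v=9: → [8,16); WM=11
i=8 t=12 v=5: → [8,16); WM=11
i=9 t=15 v=8: → [8,16); WM=15
i=10 t=8 v=3: DROP (t<15-1); WM=15
i=11 t=11 v=1: DROP (t<15-1); WM=15
i=12 t=19 v=8: → [16,24); WM=15
i=13 t=15 v=8: → [8,16); WM=19; [8,16) fires=5
i=14 t=24 v=2: → [24,32); WM=19
i=15 t=19 v=6: → [16,24); WM=24; [16,24) fires=2
i=16 t=26 v=1: → [24,32); WM=24
i=17 t=19 v=1: DROP (t<24-1); WM=26
i=18 t=21 v=6: DROP (t<26-1); WM=26

13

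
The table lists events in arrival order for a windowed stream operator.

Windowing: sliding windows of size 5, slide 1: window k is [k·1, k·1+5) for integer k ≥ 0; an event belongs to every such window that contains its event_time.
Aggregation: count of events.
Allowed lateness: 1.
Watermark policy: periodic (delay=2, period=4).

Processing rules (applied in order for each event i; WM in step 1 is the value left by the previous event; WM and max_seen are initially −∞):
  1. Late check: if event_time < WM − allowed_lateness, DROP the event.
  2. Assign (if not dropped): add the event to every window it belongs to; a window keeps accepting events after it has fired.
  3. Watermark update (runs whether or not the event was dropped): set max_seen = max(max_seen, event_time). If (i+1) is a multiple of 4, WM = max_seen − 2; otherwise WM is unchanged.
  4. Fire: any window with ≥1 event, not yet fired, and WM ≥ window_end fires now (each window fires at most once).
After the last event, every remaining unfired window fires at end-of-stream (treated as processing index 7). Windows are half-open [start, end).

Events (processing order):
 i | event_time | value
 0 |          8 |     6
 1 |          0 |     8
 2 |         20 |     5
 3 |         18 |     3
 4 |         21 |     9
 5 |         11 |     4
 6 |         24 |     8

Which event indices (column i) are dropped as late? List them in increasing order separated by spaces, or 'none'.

5

i=0 t=8 v=6: → [8,13),[7,12),[6,11),[5,10),[4,9); WM=−∞
i=1 t=0 v=8: → [0,5); WM=−∞
i=2 t=20 v=5: → [20,25),[19,24),[18,23),[17,22),[16,21); WM=−∞
i=3 t=18 v=3: → [18,23),[17,22),[16,21),[15,20),[14,19); WM=18; [0,5) fires=1 [4,9) fires=1 [5,10) fires=1 [6,11) fires=1 [7,12) fires=1 [8,13) fires=1
i=4 t=21 v=9: → [21,26),[20,25),[19,24),[18,23),[17,22); WM=18
i=5 t=11 v=4: DROP (t<18-1); WM=18
i=6 t=24 v=8: → [24,29),[23,28),[22,27),[21,26),[20,25); WM=18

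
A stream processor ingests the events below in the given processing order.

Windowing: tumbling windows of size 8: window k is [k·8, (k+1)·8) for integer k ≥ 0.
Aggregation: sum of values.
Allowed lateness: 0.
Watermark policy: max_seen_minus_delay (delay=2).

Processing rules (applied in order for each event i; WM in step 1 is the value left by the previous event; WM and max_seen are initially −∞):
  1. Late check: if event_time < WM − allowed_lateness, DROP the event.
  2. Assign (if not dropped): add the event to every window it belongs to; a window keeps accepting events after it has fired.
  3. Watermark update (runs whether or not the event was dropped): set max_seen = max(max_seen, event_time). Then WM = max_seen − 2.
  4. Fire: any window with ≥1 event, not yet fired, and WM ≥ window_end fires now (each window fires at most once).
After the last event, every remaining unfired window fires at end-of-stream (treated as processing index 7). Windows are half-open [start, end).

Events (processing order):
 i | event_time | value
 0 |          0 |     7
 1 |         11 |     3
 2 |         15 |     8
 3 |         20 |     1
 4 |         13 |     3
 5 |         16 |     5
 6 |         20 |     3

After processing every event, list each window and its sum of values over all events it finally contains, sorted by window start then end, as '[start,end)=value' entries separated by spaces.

[0,8)=7 [8,16)=11 [16,24)=4

i=0 t=0 v=7: → [0,8); WM=-2
i=1 t=11 v=3: → [8,16); WM=9; [0,8) fires=7
i=2 t=15 v=8: → [8,16); WM=13
i=3 t=20 v=1: → [16,24); WM=18; [8,16) fires=11
i=4 t=13 v=3: DROP (t<18-0); WM=18
i=5 t=16 v=5: DROP (t<18-0); WM=18
i=6 t=20 v=3: → [16,24); WM=18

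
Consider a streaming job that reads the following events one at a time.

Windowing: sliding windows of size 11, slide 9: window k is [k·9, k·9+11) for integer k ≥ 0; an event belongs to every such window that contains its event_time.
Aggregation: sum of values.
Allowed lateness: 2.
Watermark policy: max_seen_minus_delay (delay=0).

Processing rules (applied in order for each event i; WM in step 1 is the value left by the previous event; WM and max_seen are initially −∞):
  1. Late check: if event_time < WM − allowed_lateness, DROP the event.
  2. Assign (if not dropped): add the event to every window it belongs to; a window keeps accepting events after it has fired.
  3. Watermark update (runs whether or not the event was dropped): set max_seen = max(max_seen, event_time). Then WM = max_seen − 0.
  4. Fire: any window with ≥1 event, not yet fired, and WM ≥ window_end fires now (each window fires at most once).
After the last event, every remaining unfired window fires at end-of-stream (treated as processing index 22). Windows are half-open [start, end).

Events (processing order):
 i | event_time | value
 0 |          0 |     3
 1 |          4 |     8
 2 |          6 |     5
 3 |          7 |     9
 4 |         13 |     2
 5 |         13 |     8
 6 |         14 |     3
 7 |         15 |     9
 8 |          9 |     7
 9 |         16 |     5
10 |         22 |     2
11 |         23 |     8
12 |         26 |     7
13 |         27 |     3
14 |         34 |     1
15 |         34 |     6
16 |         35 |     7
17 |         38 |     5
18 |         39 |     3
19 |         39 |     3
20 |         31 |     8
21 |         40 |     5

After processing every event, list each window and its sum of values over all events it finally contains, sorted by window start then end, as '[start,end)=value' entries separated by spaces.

i=0 t=0 v=3: → [0,11); WM=0
i=1 t=4 v=8: → [0,11); WM=4
i=2 t=6 v=5: → [0,11); WM=6
i=3 t=7 v=9: → [0,11); WM=7
i=4 t=13 v=2: → [9,20); WM=13; [0,11) fires=25
i=5 t=13 v=8: → [9,20); WM=13
i=6 t=14 v=3: → [9,20); WM=14
i=7 t=15 v=9: → [9,20); WM=15
i=8 t=9 v=7: DROP (t<15-2); WM=15
i=9 t=16 v=5: → [9,20); WM=16
i=10 t=22 v=2: → [18,29); WM=22; [9,20) fires=27
i=11 t=23 v=8: → [18,29); WM=23
i=12 t=26 v=7: → [18,29); WM=26
i=13 t=27 v=3: → [27,38),[18,29); WM=27
i=14 t=34 v=1: → [27,38); WM=34; [18,29) fires=20
i=15 t=34 v=6: → [27,38); WM=34
i=16 t=35 v=7: → [27,38); WM=35
i=17 t=38 v=5: → [36,47); WM=38; [27,38) fires=17
i=18 t=39 v=3: → [36,47); WM=39
i=19 t=39 v=3: → [36,47); WM=39
i=20 t=31 v=8: DROP (t<39-2); WM=39
i=21 t=40 v=5: → [36,47); WM=40

[0,11)=25 [9,20)=27 [18,29)=20 [27,38)=17 [36,47)=16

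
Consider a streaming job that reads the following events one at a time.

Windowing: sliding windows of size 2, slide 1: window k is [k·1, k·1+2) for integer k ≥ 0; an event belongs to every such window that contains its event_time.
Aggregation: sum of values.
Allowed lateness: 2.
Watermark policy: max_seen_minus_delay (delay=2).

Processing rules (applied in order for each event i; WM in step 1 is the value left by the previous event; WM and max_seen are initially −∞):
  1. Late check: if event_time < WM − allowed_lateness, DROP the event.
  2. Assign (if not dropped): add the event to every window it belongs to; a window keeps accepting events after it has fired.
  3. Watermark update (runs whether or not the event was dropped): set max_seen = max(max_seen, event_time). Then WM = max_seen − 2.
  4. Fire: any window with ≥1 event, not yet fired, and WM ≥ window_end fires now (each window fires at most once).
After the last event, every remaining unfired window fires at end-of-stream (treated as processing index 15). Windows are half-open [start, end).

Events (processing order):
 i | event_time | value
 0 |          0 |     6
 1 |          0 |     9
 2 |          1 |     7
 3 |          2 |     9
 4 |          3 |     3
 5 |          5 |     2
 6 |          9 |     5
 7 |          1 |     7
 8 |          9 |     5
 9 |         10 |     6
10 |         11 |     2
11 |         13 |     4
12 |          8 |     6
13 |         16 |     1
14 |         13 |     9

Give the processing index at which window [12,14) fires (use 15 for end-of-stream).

i=0 t=0 v=6: → [0,2); WM=-2
i=1 t=0 v=9: → [0,2); WM=-2
i=2 t=1 v=7: → [1,3),[0,2); WM=-1
i=3 t=2 v=9: → [2,4),[1,3); WM=0
i=4 t=3 v=3: → [3,5),[2,4); WM=1
i=5 t=5 v=2: → [5,7),[4,6); WM=3; [0,2) fires=22 [1,3) fires=16
i=6 t=9 v=5: → [9,11),[8,10); WM=7; [2,4) fires=12 [3,5) fires=3 [4,6) fires=2 [5,7) fires=2
i=7 t=1 v=7: DROP (t<7-2); WM=7
i=8 t=9 v=5: → [9,11),[8,10); WM=7
i=9 t=10 v=6: → [10,12),[9,11); WM=8
i=10 t=11 v=2: → [11,13),[10,12); WM=9
i=11 t=13 v=4: → [13,15),[12,14); WM=11; [8,10) fires=10 [9,11) fires=16
i=12 t=8 v=6: DROP (t<11-2); WM=11
i=13 t=16 v=1: → [16,18),[15,17); WM=14; [10,12) fires=8 [11,13) fires=2 [12,14) fires=4
i=14 t=13 v=9: → [13,15),[12,14); WM=14

13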